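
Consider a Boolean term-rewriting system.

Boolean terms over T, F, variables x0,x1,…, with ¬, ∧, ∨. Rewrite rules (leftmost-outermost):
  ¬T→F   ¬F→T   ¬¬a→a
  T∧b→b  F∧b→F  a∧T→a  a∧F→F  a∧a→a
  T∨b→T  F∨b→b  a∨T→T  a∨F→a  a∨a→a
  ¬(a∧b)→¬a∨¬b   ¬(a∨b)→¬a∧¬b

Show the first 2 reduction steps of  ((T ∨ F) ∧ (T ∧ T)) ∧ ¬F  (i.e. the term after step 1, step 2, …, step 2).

  start: ((T ∨ F) ∧ (T ∧ T)) ∧ ¬F
  step 1: (T ∧ (T ∧ T)) ∧ ¬F
  step 2: (T ∧ T) ∧ ¬F

Answer: after 2 steps: (T ∧ T) ∧ ¬F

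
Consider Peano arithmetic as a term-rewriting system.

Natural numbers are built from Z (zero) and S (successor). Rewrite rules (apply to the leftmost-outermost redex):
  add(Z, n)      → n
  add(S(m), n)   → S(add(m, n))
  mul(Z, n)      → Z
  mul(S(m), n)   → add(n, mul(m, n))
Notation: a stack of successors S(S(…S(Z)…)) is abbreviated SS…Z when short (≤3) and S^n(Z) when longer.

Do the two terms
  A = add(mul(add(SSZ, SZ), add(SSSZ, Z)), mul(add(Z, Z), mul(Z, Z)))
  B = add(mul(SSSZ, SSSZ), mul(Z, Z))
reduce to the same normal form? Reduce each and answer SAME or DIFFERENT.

Term A:
  start: add(mul(add(SSZ, SZ), add(SSSZ, Z)), mul(add(Z, Z), mul(Z, Z)))
  →1  add(mul(S(add(SZ, SZ)), add(SSSZ, Z)), mul(add(Z, Z), mul(Z, Z)))
  →2  add(add(add(SSSZ, Z), mul(add(SZ, SZ), add(SSSZ, Z))), mul(add(Z, Z), mul(Z, Z)))
  →3  add(add(S(add(SSZ, Z)), mul(add(SZ, SZ), add(SSSZ, Z))), mul(add(Z, Z), mul(Z, Z)))
  →4  add(S(add(add(SSZ, Z), mul(add(SZ, SZ), add(SSSZ, Z)))), mul(add(Z, Z), mul(Z, Z)))
  →5  S(add(add(add(SSZ, Z), mul(add(SZ, SZ), add(SSSZ, Z))), mul(add(Z, Z), mul(Z, Z))))
  →6  S(add(add(S(add(SZ, Z)), mul(add(SZ, SZ), add(SSSZ, Z))), mul(add(Z, Z), mul(Z, Z))))
  →7  S(add(S(add(add(SZ, Z), mul(add(SZ, SZ), add(SSSZ, Z)))), mul(add(Z, Z), mul(Z, Z))))
  →8  S(S(add(add(add(SZ, Z), mul(add(SZ, SZ), add(SSSZ, Z))), mul(add(Z, Z), mul(Z, Z)))))
  →9  S(S(add(add(S(add(Z, Z)), mul(add(SZ, SZ), add(SSSZ, Z))), mul(add(Z, Z), mul(Z, Z)))))
  →10  S(S(add(S(add(add(Z, Z), mul(add(SZ, SZ), add(SSSZ, Z)))), mul(add(Z, Z), mul(Z, Z)))))
  →11  S(S(S(add(add(add(Z, Z), mul(add(SZ, SZ), add(SSSZ, Z))), mul(add(Z, Z), mul(Z, Z))))))
  →12  S(S(S(add(add(Z, mul(add(SZ, SZ), add(SSSZ, Z))), mul(add(Z, Z), mul(Z, Z))))))
  →13  S(S(S(add(mul(add(SZ, SZ), add(SSSZ, Z)), mul(add(Z, Z), mul(Z, Z))))))
  →14  S(S(S(add(mul(S(add(Z, SZ)), add(SSSZ, Z)), mul(add(Z, Z), mul(Z, Z))))))
  →15  S(S(S(add(add(add(SSSZ, Z), mul(add(Z, SZ), add(SSSZ, Z))), mul(add(Z, Z), mul(Z, Z))))))
  →16  S(S(S(add(add(S(add(SSZ, Z)), mul(add(Z, SZ), add(SSSZ, Z))), mul(add(Z, Z), mul(Z, Z))))))
  →17  S(S(S(add(S(add(add(SSZ, Z), mul(add(Z, SZ), add(SSSZ, Z)))), mul(add(Z, Z), mul(Z, Z))))))
  →18  S(S(S(S(add(add(add(SSZ, Z), mul(add(Z, SZ), add(SSSZ, Z))), mul(add(Z, Z), mul(Z, Z)))))))
  →19  S(S(S(S(add(add(S(add(SZ, Z)), mul(add(Z, SZ), add(SSSZ, Z))), mul(add(Z, Z), mul(Z, Z)))))))
  →20  S(S(S(S(add(S(add(add(SZ, Z), mul(add(Z, SZ), add(SSSZ, Z)))), mul(add(Z, Z), mul(Z, Z)))))))
  →21  S(S(S(S(S(add(add(add(SZ, Z), mul(add(Z, SZ), add(SSSZ, Z))), mul(add(Z, Z), mul(Z, Z))))))))
  →22  S(S(S(S(S(add(add(S(add(Z, Z)), mul(add(Z, SZ), add(SSSZ, Z))), mul(add(Z, Z), mul(Z, Z))))))))
  →23  S(S(S(S(S(add(S(add(add(Z, Z), mul(add(Z, SZ), add(SSSZ, Z)))), mul(add(Z, Z), mul(Z, Z))))))))
  →24  S(S(S(S(S(S(add(add(add(Z, Z), mul(add(Z, SZ), add(SSSZ, Z))), mul(add(Z, Z), mul(Z, Z)))))))))
  →25  S(S(S(S(S(S(add(add(Z, mul(add(Z, SZ), add(SSSZ, Z))), mul(add(Z, Z), mul(Z, Z)))))))))
  →26  S(S(S(S(S(S(add(mul(add(Z, SZ), add(SSSZ, Z)), mul(add(Z, Z), mul(Z, Z)))))))))
  →27  S(S(S(S(S(S(add(mul(SZ, add(SSSZ, Z)), mul(add(Z, Z), mul(Z, Z)))))))))
  →28  S(S(S(S(S(S(add(add(add(SSSZ, Z), mul(Z, add(SSSZ, Z))), mul(add(Z, Z), mul(Z, Z)))))))))
  →29  S(S(S(S(S(S(add(add(S(add(SSZ, Z)), mul(Z, add(SSSZ, Z))), mul(add(Z, Z), mul(Z, Z)))))))))
  →30  S(S(S(S(S(S(add(S(add(add(SSZ, Z), mul(Z, add(SSSZ, Z)))), mul(add(Z, Z), mul(Z, Z)))))))))
  →31  S(S(S(S(S(S(S(add(add(add(SSZ, Z), mul(Z, add(SSSZ, Z))), mul(add(Z, Z), mul(Z, Z))))))))))
  →32  S(S(S(S(S(S(S(add(add(S(add(SZ, Z)), mul(Z, add(SSSZ, Z))), mul(add(Z, Z), mul(Z, Z))))))))))
  →33  S(S(S(S(S(S(S(add(S(add(add(SZ, Z), mul(Z, add(SSSZ, Z)))), mul(add(Z, Z), mul(Z, Z))))))))))
  →34  S(S(S(S(S(S(S(S(add(add(add(SZ, Z), mul(Z, add(SSSZ, Z))), mul(add(Z, Z), mul(Z, Z)))))))))))
  →35  S(S(S(S(S(S(S(S(add(add(S(add(Z, Z)), mul(Z, add(SSSZ, Z))), mul(add(Z, Z), mul(Z, Z)))))))))))
  →36  S(S(S(S(S(S(S(S(add(S(add(add(Z, Z), mul(Z, add(SSSZ, Z)))), mul(add(Z, Z), mul(Z, Z)))))))))))
  →37  S(S(S(S(S(S(S(S(S(add(add(add(Z, Z), mul(Z, add(SSSZ, Z))), mul(add(Z, Z), mul(Z, Z))))))))))))
  →38  S(S(S(S(S(S(S(S(S(add(add(Z, mul(Z, add(SSSZ, Z))), mul(add(Z, Z), mul(Z, Z))))))))))))
  →39  S(S(S(S(S(S(S(S(S(add(mul(Z, add(SSSZ, Z)), mul(add(Z, Z), mul(Z, Z))))))))))))
  →40  S(S(S(S(S(S(S(S(S(add(Z, mul(add(Z, Z), mul(Z, Z))))))))))))
  →41  S(S(S(S(S(S(S(S(S(mul(add(Z, Z), mul(Z, Z)))))))))))
  →42  S(S(S(S(S(S(S(S(S(mul(Z, mul(Z, Z)))))))))))
  →43  S^9(Z)

Term B:
  start: add(mul(SSSZ, SSSZ), mul(Z, Z))
  →1  add(add(SSSZ, mul(SSZ, SSSZ)), mul(Z, Z))
  →2  add(S(add(SSZ, mul(SSZ, SSSZ))), mul(Z, Z))
  →3  S(add(add(SSZ, mul(SSZ, SSSZ)), mul(Z, Z)))
  →4  S(add(S(add(SZ, mul(SSZ, SSSZ))), mul(Z, Z)))
  →5  S(S(add(add(SZ, mul(SSZ, SSSZ)), mul(Z, Z))))
  →6  S(S(add(S(add(Z, mul(SSZ, SSSZ))), mul(Z, Z))))
  →7  S(S(S(add(add(Z, mul(SSZ, SSSZ)), mul(Z, Z)))))
  →8  S(S(S(add(mul(SSZ, SSSZ), mul(Z, Z)))))
  →9  S(S(S(add(add(SSSZ, mul(SZ, SSSZ)), mul(Z, Z)))))
  →10  S(S(S(add(S(add(SSZ, mul(SZ, SSSZ))), mul(Z, Z)))))
  →11  S(S(S(S(add(add(SSZ, mul(SZ, SSSZ)), mul(Z, Z))))))
  →12  S(S(S(S(add(S(add(SZ, mul(SZ, SSSZ))), mul(Z, Z))))))
  →13  S(S(S(S(S(add(add(SZ, mul(SZ, SSSZ)), mul(Z, Z)))))))
  →14  S(S(S(S(S(add(S(add(Z, mul(SZ, SSSZ))), mul(Z, Z)))))))
  →15  S(S(S(S(S(S(add(add(Z, mul(SZ, SSSZ)), mul(Z, Z))))))))
  →16  S(S(S(S(S(S(add(mul(SZ, SSSZ), mul(Z, Z))))))))
  →17  S(S(S(S(S(S(add(add(SSSZ, mul(Z, SSSZ)), mul(Z, Z))))))))
  →18  S(S(S(S(S(S(add(S(add(SSZ, mul(Z, SSSZ))), mul(Z, Z))))))))
  →19  S(S(S(S(S(S(S(add(add(SSZ, mul(Z, SSSZ)), mul(Z, Z)))))))))
  →20  S(S(S(S(S(S(S(add(S(add(SZ, mul(Z, SSSZ))), mul(Z, Z)))))))))
  →21  S(S(S(S(S(S(S(S(add(add(SZ, mul(Z, SSSZ)), mul(Z, Z))))))))))
  →22  S(S(S(S(S(S(S(S(add(S(add(Z, mul(Z, SSSZ))), mul(Z, Z))))))))))
  →23  S(S(S(S(S(S(S(S(S(add(add(Z, mul(Z, SSSZ)), mul(Z, Z)))))))))))
  →24  S(S(S(S(S(S(S(S(S(add(mul(Z, SSSZ), mul(Z, Z)))))))))))
  →25  S(S(S(S(S(S(S(S(S(add(Z, mul(Z, Z)))))))))))
  →26  S(S(S(S(S(S(S(S(S(mul(Z, Z))))))))))
  →27  S^9(Z)

Answer: SAME — A ⇓ S^9(Z), B ⇓ S^9(Z)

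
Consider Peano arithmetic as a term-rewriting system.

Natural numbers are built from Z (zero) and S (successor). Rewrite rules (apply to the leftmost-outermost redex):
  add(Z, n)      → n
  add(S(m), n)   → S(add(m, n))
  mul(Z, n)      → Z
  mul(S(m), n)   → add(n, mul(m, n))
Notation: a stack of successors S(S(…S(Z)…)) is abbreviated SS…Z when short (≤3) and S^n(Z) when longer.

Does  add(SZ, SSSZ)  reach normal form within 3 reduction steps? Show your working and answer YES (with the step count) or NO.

Answer: YES — reaches normal form S^4(Z) in 2 ≤ 3 steps

Reduction:
  start: add(SZ, SSSZ)
  →1  S(add(Z, SSSZ))
  →2  S^4(Z)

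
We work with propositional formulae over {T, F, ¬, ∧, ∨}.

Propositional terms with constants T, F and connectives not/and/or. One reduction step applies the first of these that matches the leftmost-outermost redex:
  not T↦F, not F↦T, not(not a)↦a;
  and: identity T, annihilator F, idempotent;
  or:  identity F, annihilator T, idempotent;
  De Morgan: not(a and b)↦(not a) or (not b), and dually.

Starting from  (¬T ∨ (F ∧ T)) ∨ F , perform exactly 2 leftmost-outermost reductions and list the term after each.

Answer: after 2 steps: F ∨ (F ∧ T)

Reduction:
  start: (¬T ∨ (F ∧ T)) ∨ F
  step 1: ¬T ∨ (F ∧ T)
  step 2: F ∨ (F ∧ T)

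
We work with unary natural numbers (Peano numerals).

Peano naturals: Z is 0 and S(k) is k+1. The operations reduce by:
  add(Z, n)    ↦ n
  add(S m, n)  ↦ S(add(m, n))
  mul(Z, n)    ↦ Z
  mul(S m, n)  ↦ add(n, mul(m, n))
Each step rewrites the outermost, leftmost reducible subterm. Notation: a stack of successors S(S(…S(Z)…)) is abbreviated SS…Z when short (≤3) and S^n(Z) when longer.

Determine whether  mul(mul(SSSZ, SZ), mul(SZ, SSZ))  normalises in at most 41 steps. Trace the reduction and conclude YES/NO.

  start: mul(mul(SSSZ, SZ), mul(SZ, SSZ))
  [1] mul(add(SZ, mul(SSZ, SZ)), mul(SZ, SSZ))
  [2] mul(S(add(Z, mul(SSZ, SZ))), mul(SZ, SSZ))
  [3] add(mul(SZ, SSZ), mul(add(Z, mul(SSZ, SZ)), mul(SZ, SSZ)))
  [4] add(add(SSZ, mul(Z, SSZ)), mul(add(Z, mul(SSZ, SZ)), mul(SZ, SSZ)))
  [5] add(S(add(SZ, mul(Z, SSZ))), mul(add(Z, mul(SSZ, SZ)), mul(SZ, SSZ)))
  [6] S(add(add(SZ, mul(Z, SSZ)), mul(add(Z, mul(SSZ, SZ)), mul(SZ, SSZ))))
  [7] S(add(S(add(Z, mul(Z, SSZ))), mul(add(Z, mul(SSZ, SZ)), mul(SZ, SSZ))))
  [8] S(S(add(add(Z, mul(Z, SSZ)), mul(add(Z, mul(SSZ, SZ)), mul(SZ, SSZ)))))
  [9] S(S(add(mul(Z, SSZ), mul(add(Z, mul(SSZ, SZ)), mul(SZ, SSZ)))))
  [10] S(S(add(Z, mul(add(Z, mul(SSZ, SZ)), mul(SZ, SSZ)))))
  [11] S(S(mul(add(Z, mul(SSZ, SZ)), mul(SZ, SSZ))))
  [12] S(S(mul(mul(SSZ, SZ), mul(SZ, SSZ))))
  [13] S(S(mul(add(SZ, mul(SZ, SZ)), mul(SZ, SSZ))))
  [14] S(S(mul(S(add(Z, mul(SZ, SZ))), mul(SZ, SSZ))))
  [15] S(S(add(mul(SZ, SSZ), mul(add(Z, mul(SZ, SZ)), mul(SZ, SSZ)))))
  [16] S(S(add(add(SSZ, mul(Z, SSZ)), mul(add(Z, mul(SZ, SZ)), mul(SZ, SSZ)))))
  [17] S(S(add(S(add(SZ, mul(Z, SSZ))), mul(add(Z, mul(SZ, SZ)), mul(SZ, SSZ)))))
  [18] S(S(S(add(add(SZ, mul(Z, SSZ)), mul(add(Z, mul(SZ, SZ)), mul(SZ, SSZ))))))
  [19] S(S(S(add(S(add(Z, mul(Z, SSZ))), mul(add(Z, mul(SZ, SZ)), mul(SZ, SSZ))))))
  [20] S(S(S(S(add(add(Z, mul(Z, SSZ)), mul(add(Z, mul(SZ, SZ)), mul(SZ, SSZ)))))))
  [21] S(S(S(S(add(mul(Z, SSZ), mul(add(Z, mul(SZ, SZ)), mul(SZ, SSZ)))))))
  [22] S(S(S(S(add(Z, mul(add(Z, mul(SZ, SZ)), mul(SZ, SSZ)))))))
  [23] S(S(S(S(mul(add(Z, mul(SZ, SZ)), mul(SZ, SSZ))))))
  [24] S(S(S(S(mul(mul(SZ, SZ), mul(SZ, SSZ))))))
  [25] S(S(S(S(mul(add(SZ, mul(Z, SZ)), mul(SZ, SSZ))))))
  [26] S(S(S(S(mul(S(add(Z, mul(Z, SZ))), mul(SZ, SSZ))))))
  [27] S(S(S(S(add(mul(SZ, SSZ), mul(add(Z, mul(Z, SZ)), mul(SZ, SSZ)))))))
  [28] S(S(S(S(add(add(SSZ, mul(Z, SSZ)), mul(add(Z, mul(Z, SZ)), mul(SZ, SSZ)))))))
  [29] S(S(S(S(add(S(add(SZ, mul(Z, SSZ))), mul(add(Z, mul(Z, SZ)), mul(SZ, SSZ)))))))
  [30] S(S(S(S(S(add(add(SZ, mul(Z, SSZ)), mul(add(Z, mul(Z, SZ)), mul(SZ, SSZ))))))))
  [31] S(S(S(S(S(add(S(add(Z, mul(Z, SSZ))), mul(add(Z, mul(Z, SZ)), mul(SZ, SSZ))))))))
  [32] S(S(S(S(S(S(add(add(Z, mul(Z, SSZ)), mul(add(Z, mul(Z, SZ)), mul(SZ, SSZ)))))))))
  [33] S(S(S(S(S(S(add(mul(Z, SSZ), mul(add(Z, mul(Z, SZ)), mul(SZ, SSZ)))))))))
  [34] S(S(S(S(S(S(add(Z, mul(add(Z, mul(Z, SZ)), mul(SZ, SSZ)))))))))
  [35] S(S(S(S(S(S(mul(add(Z, mul(Z, SZ)), mul(SZ, SSZ))))))))
  [36] S(S(S(S(S(S(mul(mul(Z, SZ), mul(SZ, SSZ))))))))
  [37] S(S(S(S(S(S(mul(Z, mul(SZ, SSZ))))))))
  [38] S^6(Z)

Answer: YES — reaches normal form S^6(Z) in 38 ≤ 41 steps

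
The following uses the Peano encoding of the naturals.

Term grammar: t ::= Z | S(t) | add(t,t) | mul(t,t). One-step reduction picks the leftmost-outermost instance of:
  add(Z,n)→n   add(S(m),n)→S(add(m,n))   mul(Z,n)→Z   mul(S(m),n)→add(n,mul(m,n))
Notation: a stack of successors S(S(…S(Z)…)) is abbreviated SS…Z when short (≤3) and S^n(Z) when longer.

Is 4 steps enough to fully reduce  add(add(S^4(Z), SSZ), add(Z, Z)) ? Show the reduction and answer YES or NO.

  start: add(add(S^4(Z), SSZ), add(Z, Z))
  step 1: add(S(add(SSSZ, SSZ)), add(Z, Z))
  step 2: S(add(add(SSSZ, SSZ), add(Z, Z)))
  step 3: S(add(S(add(SSZ, SSZ)), add(Z, Z)))
  step 4: S(S(add(add(SSZ, SSZ), add(Z, Z))))

Answer: NO — after 4 steps the term is S(S(add(add(SSZ, SSZ), add(Z, Z)))), not yet normal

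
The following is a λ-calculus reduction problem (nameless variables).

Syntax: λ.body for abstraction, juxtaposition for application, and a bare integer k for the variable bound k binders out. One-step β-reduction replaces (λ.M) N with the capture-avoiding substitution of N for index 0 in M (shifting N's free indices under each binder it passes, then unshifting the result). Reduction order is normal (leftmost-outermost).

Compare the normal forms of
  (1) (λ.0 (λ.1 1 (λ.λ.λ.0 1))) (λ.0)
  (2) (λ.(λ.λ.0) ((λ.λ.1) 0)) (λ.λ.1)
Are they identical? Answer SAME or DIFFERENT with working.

Term A:
  start: (λ.0 (λ.1 1 (λ.λ.λ.0 1))) (λ.0)
  →1  (λ.0) (λ.(λ.0) (λ.0) (λ.λ.λ.0 1))
  →2  λ.(λ.0) (λ.0) (λ.λ.λ.0 1)
  →3  λ.(λ.0) (λ.λ.λ.0 1)
  →4  λ.λ.λ.λ.0 1

Term B:
  start: (λ.(λ.λ.0) ((λ.λ.1) 0)) (λ.λ.1)
  →1  (λ.λ.0) ((λ.λ.1) (λ.λ.1))
  →2  λ.0

Answer: DIFFERENT — A ⇓ λ.λ.λ.λ.0 1, B ⇓ λ.0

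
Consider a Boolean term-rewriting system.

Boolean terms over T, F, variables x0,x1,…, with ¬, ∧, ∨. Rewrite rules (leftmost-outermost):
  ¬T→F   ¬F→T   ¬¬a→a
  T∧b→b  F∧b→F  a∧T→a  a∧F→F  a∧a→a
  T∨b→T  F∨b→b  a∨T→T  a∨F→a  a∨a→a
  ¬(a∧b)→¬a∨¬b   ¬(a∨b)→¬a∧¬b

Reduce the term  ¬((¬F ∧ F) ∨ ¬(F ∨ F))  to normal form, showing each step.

Answer: normal form = F  (in 8 steps)

Working:
  start: ¬((¬F ∧ F) ∨ ¬(F ∨ F))
  [1] ¬(¬F ∧ F) ∧ ¬¬(F ∨ F)
  [2] (¬¬F ∨ ¬F) ∧ ¬¬(F ∨ F)
  [3] (F ∨ ¬F) ∧ ¬¬(F ∨ F)
  [4] ¬F ∧ ¬¬(F ∨ F)
  [5] T ∧ ¬¬(F ∨ F)
  [6] ¬¬(F ∨ F)
  [7] F ∨ F
  [8] F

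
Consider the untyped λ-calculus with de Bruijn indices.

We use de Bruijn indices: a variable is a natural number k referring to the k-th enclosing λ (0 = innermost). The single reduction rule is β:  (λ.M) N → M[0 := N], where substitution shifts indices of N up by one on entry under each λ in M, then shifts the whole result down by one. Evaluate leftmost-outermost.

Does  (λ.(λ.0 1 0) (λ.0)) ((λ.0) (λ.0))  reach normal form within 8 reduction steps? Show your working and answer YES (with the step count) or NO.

  start: (λ.(λ.0 1 0) (λ.0)) ((λ.0) (λ.0))
  →1  (λ.0 ((λ.0) (λ.0)) 0) (λ.0)
  →2  (λ.0) ((λ.0) (λ.0)) (λ.0)
  →3  (λ.0) (λ.0) (λ.0)
  →4  (λ.0) (λ.0)
  →5  λ.0

Answer: YES — reaches normal form λ.0 in 5 ≤ 8 steps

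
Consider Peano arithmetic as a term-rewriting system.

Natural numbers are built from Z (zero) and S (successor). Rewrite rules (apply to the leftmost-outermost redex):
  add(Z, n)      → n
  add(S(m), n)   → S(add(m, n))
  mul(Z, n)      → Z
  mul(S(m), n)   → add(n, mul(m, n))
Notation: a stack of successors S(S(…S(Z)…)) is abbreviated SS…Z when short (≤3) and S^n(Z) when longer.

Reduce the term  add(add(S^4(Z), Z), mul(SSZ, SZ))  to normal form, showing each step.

  start: add(add(S^4(Z), Z), mul(SSZ, SZ))
  step 1: add(S(add(SSSZ, Z)), mul(SSZ, SZ))
  step 2: S(add(add(SSSZ, Z), mul(SSZ, SZ)))
  step 3: S(add(S(add(SSZ, Z)), mul(SSZ, SZ)))
  step 4: S(S(add(add(SSZ, Z), mul(SSZ, SZ))))
  step 5: S(S(add(S(add(SZ, Z)), mul(SSZ, SZ))))
  step 6: S(S(S(add(add(SZ, Z), mul(SSZ, SZ)))))
  step 7: S(S(S(add(S(add(Z, Z)), mul(SSZ, SZ)))))
  step 8: S(S(S(S(add(add(Z, Z), mul(SSZ, SZ))))))
  step 9: S(S(S(S(add(Z, mul(SSZ, SZ))))))
  step 10: S(S(S(S(mul(SSZ, SZ)))))
  step 11: S(S(S(S(add(SZ, mul(SZ, SZ))))))
  step 12: S(S(S(S(S(add(Z, mul(SZ, SZ)))))))
  step 13: S(S(S(S(S(mul(SZ, SZ))))))
  step 14: S(S(S(S(S(add(SZ, mul(Z, SZ)))))))
  step 15: S(S(S(S(S(S(add(Z, mul(Z, SZ))))))))
  step 16: S(S(S(S(S(S(mul(Z, SZ)))))))
  step 17: S^6(Z)

Answer: normal form = S^6(Z)  (in 17 steps)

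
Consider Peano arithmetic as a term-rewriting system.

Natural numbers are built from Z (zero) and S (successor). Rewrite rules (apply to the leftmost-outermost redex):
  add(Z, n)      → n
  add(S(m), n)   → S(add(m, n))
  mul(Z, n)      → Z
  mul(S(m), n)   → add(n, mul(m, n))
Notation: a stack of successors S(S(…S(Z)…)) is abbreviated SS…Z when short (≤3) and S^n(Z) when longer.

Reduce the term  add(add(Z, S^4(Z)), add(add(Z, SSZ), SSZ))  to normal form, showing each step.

  start: add(add(Z, S^4(Z)), add(add(Z, SSZ), SSZ))
  →1  add(S^4(Z), add(add(Z, SSZ), SSZ))
  →2  S(add(SSSZ, add(add(Z, SSZ), SSZ)))
  →3  S(S(add(SSZ, add(add(Z, SSZ), SSZ))))
  →4  S(S(S(add(SZ, add(add(Z, SSZ), SSZ)))))
  →5  S(S(S(S(add(Z, add(add(Z, SSZ), SSZ))))))
  →6  S(S(S(S(add(add(Z, SSZ), SSZ)))))
  →7  S(S(S(S(add(SSZ, SSZ)))))
  →8  S(S(S(S(S(add(SZ, SSZ))))))
  →9  S(S(S(S(S(S(add(Z, SSZ)))))))
  →10  S^8(Z)

Answer: normal form = S^8(Z)  (in 10 steps)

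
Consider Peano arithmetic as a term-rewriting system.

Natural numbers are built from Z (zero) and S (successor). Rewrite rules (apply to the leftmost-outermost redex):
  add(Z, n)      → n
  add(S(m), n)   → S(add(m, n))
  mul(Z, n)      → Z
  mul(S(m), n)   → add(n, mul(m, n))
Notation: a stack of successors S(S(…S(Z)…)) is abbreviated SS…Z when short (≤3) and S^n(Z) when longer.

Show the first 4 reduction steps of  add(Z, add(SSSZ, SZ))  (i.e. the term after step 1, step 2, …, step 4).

Answer: after 4 steps: S(S(S(add(Z, SZ))))

Reduction:
  start: add(Z, add(SSSZ, SZ))
  →1  add(SSSZ, SZ)
  →2  S(add(SSZ, SZ))
  →3  S(S(add(SZ, SZ)))
  →4  S(S(S(add(Z, SZ))))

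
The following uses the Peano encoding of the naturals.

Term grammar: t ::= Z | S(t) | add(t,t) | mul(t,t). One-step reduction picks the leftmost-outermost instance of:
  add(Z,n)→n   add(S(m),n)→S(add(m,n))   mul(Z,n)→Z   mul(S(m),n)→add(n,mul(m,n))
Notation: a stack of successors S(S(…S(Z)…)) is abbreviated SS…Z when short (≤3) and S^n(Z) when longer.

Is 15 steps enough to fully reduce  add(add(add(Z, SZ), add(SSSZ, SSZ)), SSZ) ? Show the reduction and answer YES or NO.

  start: add(add(add(Z, SZ), add(SSSZ, SSZ)), SSZ)
  step 1: add(add(SZ, add(SSSZ, SSZ)), SSZ)
  step 2: add(S(add(Z, add(SSSZ, SSZ))), SSZ)
  step 3: S(add(add(Z, add(SSSZ, SSZ)), SSZ))
  step 4: S(add(add(SSSZ, SSZ), SSZ))
  step 5: S(add(S(add(SSZ, SSZ)), SSZ))
  step 6: S(S(add(add(SSZ, SSZ), SSZ)))
  step 7: S(S(add(S(add(SZ, SSZ)), SSZ)))
  step 8: S(S(S(add(add(SZ, SSZ), SSZ))))
  step 9: S(S(S(add(S(add(Z, SSZ)), SSZ))))
  step 10: S(S(S(S(add(add(Z, SSZ), SSZ)))))
  step 11: S(S(S(S(add(SSZ, SSZ)))))
  step 12: S(S(S(S(S(add(SZ, SSZ))))))
  step 13: S(S(S(S(S(S(add(Z, SSZ)))))))
  step 14: S^8(Z)

Answer: YES — reaches normal form S^8(Z) in 14 ≤ 15 steps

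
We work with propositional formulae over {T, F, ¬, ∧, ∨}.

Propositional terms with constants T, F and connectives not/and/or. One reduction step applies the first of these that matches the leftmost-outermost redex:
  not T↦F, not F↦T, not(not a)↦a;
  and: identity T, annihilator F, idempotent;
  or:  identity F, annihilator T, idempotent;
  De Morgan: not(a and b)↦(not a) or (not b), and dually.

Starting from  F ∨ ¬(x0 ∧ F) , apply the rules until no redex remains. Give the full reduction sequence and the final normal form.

Answer: normal form = T  (in 4 steps)

Working:
  start: F ∨ ¬(x0 ∧ F)
  →1  ¬(x0 ∧ F)
  →2  ¬x0 ∨ ¬F
  →3  ¬x0 ∨ T
  →4  T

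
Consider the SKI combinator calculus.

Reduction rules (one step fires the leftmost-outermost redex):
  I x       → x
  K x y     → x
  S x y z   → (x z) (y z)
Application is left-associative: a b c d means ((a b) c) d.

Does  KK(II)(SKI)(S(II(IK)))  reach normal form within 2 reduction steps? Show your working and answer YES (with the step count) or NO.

  start: KK(II)(SKI)(S(II(IK)))
  step 1: K(SKI)(S(II(IK)))
  step 2: SKI

Answer: YES — reaches normal form SKI in 2 ≤ 2 steps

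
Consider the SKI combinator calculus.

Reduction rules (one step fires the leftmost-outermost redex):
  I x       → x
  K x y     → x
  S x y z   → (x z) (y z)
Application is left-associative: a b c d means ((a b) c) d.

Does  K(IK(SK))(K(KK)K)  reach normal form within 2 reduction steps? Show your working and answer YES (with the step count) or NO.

  start: K(IK(SK))(K(KK)K)
  step 1: IK(SK)
  step 2: K(SK)

Answer: YES — reaches normal form K(SK) in 2 ≤ 2 steps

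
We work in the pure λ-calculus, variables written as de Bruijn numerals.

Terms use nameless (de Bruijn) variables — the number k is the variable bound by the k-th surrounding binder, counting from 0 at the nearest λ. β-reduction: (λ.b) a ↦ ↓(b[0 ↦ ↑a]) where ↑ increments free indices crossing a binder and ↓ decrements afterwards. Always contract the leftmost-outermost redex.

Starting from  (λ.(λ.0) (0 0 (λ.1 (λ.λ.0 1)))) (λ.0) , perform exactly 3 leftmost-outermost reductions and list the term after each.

Answer: after 3 steps: (λ.0) (λ.(λ.0) (λ.λ.0 1))

Working:
  start: (λ.(λ.0) (0 0 (λ.1 (λ.λ.0 1)))) (λ.0)
  step 1: (λ.0) ((λ.0) (λ.0) (λ.(λ.0) (λ.λ.0 1)))
  step 2: (λ.0) (λ.0) (λ.(λ.0) (λ.λ.0 1))
  step 3: (λ.0) (λ.(λ.0) (λ.λ.0 1))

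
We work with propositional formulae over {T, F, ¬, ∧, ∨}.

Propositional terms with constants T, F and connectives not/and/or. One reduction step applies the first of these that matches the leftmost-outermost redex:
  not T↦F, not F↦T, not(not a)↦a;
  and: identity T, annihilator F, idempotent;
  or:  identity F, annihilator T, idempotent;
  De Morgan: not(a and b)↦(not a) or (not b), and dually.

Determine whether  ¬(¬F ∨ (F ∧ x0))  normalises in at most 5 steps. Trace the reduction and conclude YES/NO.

Answer: YES — reaches normal form F in 3 ≤ 5 steps

Reduction:
  start: ¬(¬F ∨ (F ∧ x0))
  [1] ¬¬F ∧ ¬(F ∧ x0)
  [2] F ∧ ¬(F ∧ x0)
  [3] F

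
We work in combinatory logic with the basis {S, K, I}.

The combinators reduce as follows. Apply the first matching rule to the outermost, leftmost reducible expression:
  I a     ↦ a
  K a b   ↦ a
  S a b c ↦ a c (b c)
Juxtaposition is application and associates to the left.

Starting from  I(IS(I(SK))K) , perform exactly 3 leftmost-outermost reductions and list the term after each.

  start: I(IS(I(SK))K)
  [1] IS(I(SK))K
  [2] S(I(SK))K
  [3] S(SK)K

Answer: after 3 steps: S(SK)K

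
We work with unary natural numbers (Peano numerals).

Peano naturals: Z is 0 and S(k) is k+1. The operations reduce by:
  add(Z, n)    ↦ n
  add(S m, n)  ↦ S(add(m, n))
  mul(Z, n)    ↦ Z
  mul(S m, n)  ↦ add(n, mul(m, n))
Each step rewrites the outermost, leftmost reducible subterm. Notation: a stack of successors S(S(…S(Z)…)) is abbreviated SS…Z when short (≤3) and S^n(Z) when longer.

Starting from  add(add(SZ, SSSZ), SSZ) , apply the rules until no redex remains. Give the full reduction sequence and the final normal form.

  start: add(add(SZ, SSSZ), SSZ)
  →1  add(S(add(Z, SSSZ)), SSZ)
  →2  S(add(add(Z, SSSZ), SSZ))
  →3  S(add(SSSZ, SSZ))
  →4  S(S(add(SSZ, SSZ)))
  →5  S(S(S(add(SZ, SSZ))))
  →6  S(S(S(S(add(Z, SSZ)))))
  →7  S^6(Z)

Answer: normal form = S^6(Z)  (in 7 steps)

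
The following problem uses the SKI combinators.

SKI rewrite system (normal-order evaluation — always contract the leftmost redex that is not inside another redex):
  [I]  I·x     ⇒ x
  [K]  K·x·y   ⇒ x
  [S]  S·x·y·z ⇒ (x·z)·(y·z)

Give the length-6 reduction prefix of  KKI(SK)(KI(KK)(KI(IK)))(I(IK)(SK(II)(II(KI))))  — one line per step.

  start: KKI(SK)(KI(KK)(KI(IK)))(I(IK)(SK(II)(II(KI))))
  step 1: K(SK)(KI(KK)(KI(IK)))(I(IK)(SK(II)(II(KI))))
  step 2: SK(I(IK)(SK(II)(II(KI))))
  step 3: SK(IK(SK(II)(II(KI))))
  step 4: SK(K(SK(II)(II(KI))))
  step 5: SK(K(K(II(KI))(II(II(KI)))))
  step 6: SK(K(II(KI)))

Answer: after 6 steps: SK(K(II(KI)))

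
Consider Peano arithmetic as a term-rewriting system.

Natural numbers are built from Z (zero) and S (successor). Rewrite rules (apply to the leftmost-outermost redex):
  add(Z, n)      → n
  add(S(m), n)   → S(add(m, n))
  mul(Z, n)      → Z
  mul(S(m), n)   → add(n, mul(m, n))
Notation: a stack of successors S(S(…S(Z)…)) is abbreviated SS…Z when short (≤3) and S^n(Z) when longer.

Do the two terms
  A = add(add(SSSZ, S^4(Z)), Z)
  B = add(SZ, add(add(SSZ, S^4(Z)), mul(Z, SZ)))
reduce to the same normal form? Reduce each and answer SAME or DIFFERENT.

Answer: SAME — A ⇓ S^7(Z), B ⇓ S^7(Z)

Derivation:
Term A:
  start: add(add(SSSZ, S^4(Z)), Z)
  →1  add(S(add(SSZ, S^4(Z))), Z)
  →2  S(add(add(SSZ, S^4(Z)), Z))
  →3  S(add(S(add(SZ, S^4(Z))), Z))
  →4  S(S(add(add(SZ, S^4(Z)), Z)))
  →5  S(S(add(S(add(Z, S^4(Z))), Z)))
  →6  S(S(S(add(add(Z, S^4(Z)), Z))))
  →7  S(S(S(add(S^4(Z), Z))))
  →8  S(S(S(S(add(SSSZ, Z)))))
  →9  S(S(S(S(S(add(SSZ, Z))))))
  →10  S(S(S(S(S(S(add(SZ, Z)))))))
  →11  S(S(S(S(S(S(S(add(Z, Z))))))))
  →12  S^7(Z)

Term B:
  start: add(SZ, add(add(SSZ, S^4(Z)), mul(Z, SZ)))
  →1  S(add(Z, add(add(SSZ, S^4(Z)), mul(Z, SZ))))
  →2  S(add(add(SSZ, S^4(Z)), mul(Z, SZ)))
  →3  S(add(S(add(SZ, S^4(Z))), mul(Z, SZ)))
  →4  S(S(add(add(SZ, S^4(Z)), mul(Z, SZ))))
  →5  S(S(add(S(add(Z, S^4(Z))), mul(Z, SZ))))
  →6  S(S(S(add(add(Z, S^4(Z)), mul(Z, SZ)))))
  →7  S(S(S(add(S^4(Z), mul(Z, SZ)))))
  →8  S(S(S(S(add(SSSZ, mul(Z, SZ))))))
  →9  S(S(S(S(S(add(SSZ, mul(Z, SZ)))))))
  →10  S(S(S(S(S(S(add(SZ, mul(Z, SZ))))))))
  →11  S(S(S(S(S(S(S(add(Z, mul(Z, SZ)))))))))
  →12  S(S(S(S(S(S(S(mul(Z, SZ))))))))
  →13  S^7(Z)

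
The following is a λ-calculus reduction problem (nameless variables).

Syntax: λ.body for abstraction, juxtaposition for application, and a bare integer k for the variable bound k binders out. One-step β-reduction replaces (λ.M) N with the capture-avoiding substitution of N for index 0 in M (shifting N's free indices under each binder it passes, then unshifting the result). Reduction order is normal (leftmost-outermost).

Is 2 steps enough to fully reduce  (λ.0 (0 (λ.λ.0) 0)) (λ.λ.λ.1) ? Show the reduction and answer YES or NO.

Answer: YES — reaches normal form λ.λ.1 in 2 ≤ 2 steps

Reduction:
  start: (λ.0 (0 (λ.λ.0) 0)) (λ.λ.λ.1)
  →1  (λ.λ.λ.1) ((λ.λ.λ.1) (λ.λ.0) (λ.λ.λ.1))
  →2  λ.λ.1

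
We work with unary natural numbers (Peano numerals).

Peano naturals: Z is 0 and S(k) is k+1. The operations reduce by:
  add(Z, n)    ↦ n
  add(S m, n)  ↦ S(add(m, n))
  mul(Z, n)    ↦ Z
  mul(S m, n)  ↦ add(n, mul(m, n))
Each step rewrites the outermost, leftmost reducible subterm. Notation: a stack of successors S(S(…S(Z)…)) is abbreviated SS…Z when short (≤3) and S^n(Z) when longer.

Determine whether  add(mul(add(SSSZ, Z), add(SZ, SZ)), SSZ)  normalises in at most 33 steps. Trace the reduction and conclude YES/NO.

  start: add(mul(add(SSSZ, Z), add(SZ, SZ)), SSZ)
  →1  add(mul(S(add(SSZ, Z)), add(SZ, SZ)), SSZ)
  →2  add(add(add(SZ, SZ), mul(add(SSZ, Z), add(SZ, SZ))), SSZ)
  →3  add(add(S(add(Z, SZ)), mul(add(SSZ, Z), add(SZ, SZ))), SSZ)
  →4  add(S(add(add(Z, SZ), mul(add(SSZ, Z), add(SZ, SZ)))), SSZ)
  →5  S(add(add(add(Z, SZ), mul(add(SSZ, Z), add(SZ, SZ))), SSZ))
  →6  S(add(add(SZ, mul(add(SSZ, Z), add(SZ, SZ))), SSZ))
  →7  S(add(S(add(Z, mul(add(SSZ, Z), add(SZ, SZ)))), SSZ))
  →8  S(S(add(add(Z, mul(add(SSZ, Z), add(SZ, SZ))), SSZ)))
  →9  S(S(add(mul(add(SSZ, Z), add(SZ, SZ)), SSZ)))
  →10  S(S(add(mul(S(add(SZ, Z)), add(SZ, SZ)), SSZ)))
  →11  S(S(add(add(add(SZ, SZ), mul(add(SZ, Z), add(SZ, SZ))), SSZ)))
  →12  S(S(add(add(S(add(Z, SZ)), mul(add(SZ, Z), add(SZ, SZ))), SSZ)))
  →13  S(S(add(S(add(add(Z, SZ), mul(add(SZ, Z), add(SZ, SZ)))), SSZ)))
  →14  S(S(S(add(add(add(Z, SZ), mul(add(SZ, Z), add(SZ, SZ))), SSZ))))
  →15  S(S(S(add(add(SZ, mul(add(SZ, Z), add(SZ, SZ))), SSZ))))
  →16  S(S(S(add(S(add(Z, mul(add(SZ, Z), add(SZ, SZ)))), SSZ))))
  →17  S(S(S(S(add(add(Z, mul(add(SZ, Z), add(SZ, SZ))), SSZ)))))
  →18  S(S(S(S(add(mul(add(SZ, Z), add(SZ, SZ)), SSZ)))))
  →19  S(S(S(S(add(mul(S(add(Z, Z)), add(SZ, SZ)), SSZ)))))
  →20  S(S(S(S(add(add(add(SZ, SZ), mul(add(Z, Z), add(SZ, SZ))), SSZ)))))
  →21  S(S(S(S(add(add(S(add(Z, SZ)), mul(add(Z, Z), add(SZ, SZ))), SSZ)))))
  →22  S(S(S(S(add(S(add(add(Z, SZ), mul(add(Z, Z), add(SZ, SZ)))), SSZ)))))
  →23  S(S(S(S(S(add(add(add(Z, SZ), mul(add(Z, Z), add(SZ, SZ))), SSZ))))))
  →24  S(S(S(S(S(add(add(SZ, mul(add(Z, Z), add(SZ, SZ))), SSZ))))))
  →25  S(S(S(S(S(add(S(add(Z, mul(add(Z, Z), add(SZ, SZ)))), SSZ))))))
  →26  S(S(S(S(S(S(add(add(Z, mul(add(Z, Z), add(SZ, SZ))), SSZ)))))))
  →27  S(S(S(S(S(S(add(mul(add(Z, Z), add(SZ, SZ)), SSZ)))))))
  →28  S(S(S(S(S(S(add(mul(Z, add(SZ, SZ)), SSZ)))))))
  →29  S(S(S(S(S(S(add(Z, SSZ)))))))
  →30  S^8(Z)

Answer: YES — reaches normal form S^8(Z) in 30 ≤ 33 steps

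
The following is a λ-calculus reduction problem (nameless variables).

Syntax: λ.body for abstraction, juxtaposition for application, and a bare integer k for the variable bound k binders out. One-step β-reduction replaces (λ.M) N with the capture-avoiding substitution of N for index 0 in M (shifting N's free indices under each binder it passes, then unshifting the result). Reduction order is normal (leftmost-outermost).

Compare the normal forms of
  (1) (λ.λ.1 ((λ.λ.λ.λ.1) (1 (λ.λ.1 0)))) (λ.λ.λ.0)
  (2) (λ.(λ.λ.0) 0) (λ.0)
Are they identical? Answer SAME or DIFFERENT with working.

Term A:
  start: (λ.λ.1 ((λ.λ.λ.λ.1) (1 (λ.λ.1 0)))) (λ.λ.λ.0)
  [1] λ.(λ.λ.λ.0) ((λ.λ.λ.λ.1) ((λ.λ.λ.0) (λ.λ.1 0)))
  [2] λ.λ.λ.0

Term B:
  start: (λ.(λ.λ.0) 0) (λ.0)
  [1] (λ.λ.0) (λ.0)
  [2] λ.0

Answer: DIFFERENT — A ⇓ λ.λ.λ.0, B ⇓ λ.0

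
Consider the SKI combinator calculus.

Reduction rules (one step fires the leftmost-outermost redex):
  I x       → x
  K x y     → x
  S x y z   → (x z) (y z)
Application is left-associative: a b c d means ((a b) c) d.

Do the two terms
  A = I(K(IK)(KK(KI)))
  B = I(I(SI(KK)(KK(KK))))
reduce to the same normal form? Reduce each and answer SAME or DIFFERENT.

Answer: DIFFERENT — A ⇓ K, B ⇓ KK

Reduction:
Term A:
  start: I(K(IK)(KK(KI)))
  [1] K(IK)(KK(KI))
  [2] IK
  [3] K

Term B:
  start: I(I(SI(KK)(KK(KK))))
  [1] I(SI(KK)(KK(KK)))
  [2] SI(KK)(KK(KK))
  [3] I(KK(KK))(KK(KK(KK)))
  [4] KK(KK)(KK(KK(KK)))
  [5] K(KK(KK(KK)))
  [6] KK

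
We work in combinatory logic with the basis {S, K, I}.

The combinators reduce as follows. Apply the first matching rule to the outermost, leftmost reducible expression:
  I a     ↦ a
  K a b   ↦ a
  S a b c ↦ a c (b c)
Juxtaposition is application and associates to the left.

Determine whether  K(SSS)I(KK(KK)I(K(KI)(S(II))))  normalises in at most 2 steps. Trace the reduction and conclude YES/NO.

Answer: NO — after 2 steps the term is S(KK(KK)I(K(KI)(S(II))))(S(KK(KK)I(K(KI)(S(II))))), not yet normal

Derivation:
  start: K(SSS)I(KK(KK)I(K(KI)(S(II))))
  step 1: SSS(KK(KK)I(K(KI)(S(II))))
  step 2: S(KK(KK)I(K(KI)(S(II))))(S(KK(KK)I(K(KI)(S(II)))))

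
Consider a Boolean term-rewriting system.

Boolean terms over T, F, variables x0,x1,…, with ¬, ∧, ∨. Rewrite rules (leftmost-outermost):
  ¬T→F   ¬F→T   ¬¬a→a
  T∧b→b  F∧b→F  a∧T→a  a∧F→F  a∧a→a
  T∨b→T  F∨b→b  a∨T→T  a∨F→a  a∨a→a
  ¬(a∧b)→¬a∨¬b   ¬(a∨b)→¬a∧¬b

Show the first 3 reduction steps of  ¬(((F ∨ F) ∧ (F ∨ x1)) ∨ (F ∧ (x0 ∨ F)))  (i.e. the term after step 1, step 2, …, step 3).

Answer: after 3 steps: ((¬F ∧ ¬F) ∨ ¬(F ∨ x1)) ∧ ¬(F ∧ (x0 ∨ F))

Derivation:
  start: ¬(((F ∨ F) ∧ (F ∨ x1)) ∨ (F ∧ (x0 ∨ F)))
  step 1: ¬((F ∨ F) ∧ (F ∨ x1)) ∧ ¬(F ∧ (x0 ∨ F))
  step 2: (¬(F ∨ F) ∨ ¬(F ∨ x1)) ∧ ¬(F ∧ (x0 ∨ F))
  step 3: ((¬F ∧ ¬F) ∨ ¬(F ∨ x1)) ∧ ¬(F ∧ (x0 ∨ F))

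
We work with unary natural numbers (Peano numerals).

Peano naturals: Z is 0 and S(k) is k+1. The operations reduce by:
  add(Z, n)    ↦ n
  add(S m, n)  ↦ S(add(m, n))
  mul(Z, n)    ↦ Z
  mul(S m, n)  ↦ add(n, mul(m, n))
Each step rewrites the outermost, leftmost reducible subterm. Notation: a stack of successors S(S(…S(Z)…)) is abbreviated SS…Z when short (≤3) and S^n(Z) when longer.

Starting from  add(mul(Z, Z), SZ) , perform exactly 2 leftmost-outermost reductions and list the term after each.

  start: add(mul(Z, Z), SZ)
  [1] add(Z, SZ)
  [2] SZ

Answer: after 2 steps: SZ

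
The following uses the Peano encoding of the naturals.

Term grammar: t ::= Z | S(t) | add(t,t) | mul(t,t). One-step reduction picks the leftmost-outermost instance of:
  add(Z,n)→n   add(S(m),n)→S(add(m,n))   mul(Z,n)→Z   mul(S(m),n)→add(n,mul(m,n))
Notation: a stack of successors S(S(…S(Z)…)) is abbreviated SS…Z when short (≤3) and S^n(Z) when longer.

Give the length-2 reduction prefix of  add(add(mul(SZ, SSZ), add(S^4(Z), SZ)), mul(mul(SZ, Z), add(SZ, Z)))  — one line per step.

  start: add(add(mul(SZ, SSZ), add(S^4(Z), SZ)), mul(mul(SZ, Z), add(SZ, Z)))
  step 1: add(add(add(SSZ, mul(Z, SSZ)), add(S^4(Z), SZ)), mul(mul(SZ, Z), add(SZ, Z)))
  step 2: add(add(S(add(SZ, mul(Z, SSZ))), add(S^4(Z), SZ)), mul(mul(SZ, Z), add(SZ, Z)))

Answer: after 2 steps: add(add(S(add(SZ, mul(Z, SSZ))), add(S^4(Z), SZ)), mul(mul(SZ, Z), add(SZ, Z)))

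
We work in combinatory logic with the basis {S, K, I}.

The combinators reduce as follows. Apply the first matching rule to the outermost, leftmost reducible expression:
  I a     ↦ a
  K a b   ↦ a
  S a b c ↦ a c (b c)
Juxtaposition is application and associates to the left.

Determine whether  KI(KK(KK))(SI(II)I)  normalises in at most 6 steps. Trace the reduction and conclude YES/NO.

Answer: NO — after 6 steps the term is II, not yet normal

Working:
  start: KI(KK(KK))(SI(II)I)
  step 1: I(SI(II)I)
  step 2: SI(II)I
  step 3: II(III)
  step 4: I(III)
  step 5: III
  step 6: II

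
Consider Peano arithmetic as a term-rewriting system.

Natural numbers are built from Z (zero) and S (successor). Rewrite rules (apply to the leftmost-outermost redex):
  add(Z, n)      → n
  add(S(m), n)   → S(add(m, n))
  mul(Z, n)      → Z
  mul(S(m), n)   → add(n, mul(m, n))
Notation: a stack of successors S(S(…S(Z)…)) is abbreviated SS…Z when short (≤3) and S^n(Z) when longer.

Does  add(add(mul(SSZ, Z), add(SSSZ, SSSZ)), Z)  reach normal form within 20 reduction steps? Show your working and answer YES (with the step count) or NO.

  start: add(add(mul(SSZ, Z), add(SSSZ, SSSZ)), Z)
  →1  add(add(add(Z, mul(SZ, Z)), add(SSSZ, SSSZ)), Z)
  →2  add(add(mul(SZ, Z), add(SSSZ, SSSZ)), Z)
  →3  add(add(add(Z, mul(Z, Z)), add(SSSZ, SSSZ)), Z)
  →4  add(add(mul(Z, Z), add(SSSZ, SSSZ)), Z)
  →5  add(add(Z, add(SSSZ, SSSZ)), Z)
  →6  add(add(SSSZ, SSSZ), Z)
  →7  add(S(add(SSZ, SSSZ)), Z)
  →8  S(add(add(SSZ, SSSZ), Z))
  →9  S(add(S(add(SZ, SSSZ)), Z))
  →10  S(S(add(add(SZ, SSSZ), Z)))
  →11  S(S(add(S(add(Z, SSSZ)), Z)))
  →12  S(S(S(add(add(Z, SSSZ), Z))))
  →13  S(S(S(add(SSSZ, Z))))
  →14  S(S(S(S(add(SSZ, Z)))))
  →15  S(S(S(S(S(add(SZ, Z))))))
  →16  S(S(S(S(S(S(add(Z, Z)))))))
  →17  S^6(Z)

Answer: YES — reaches normal form S^6(Z) in 17 ≤ 20 steps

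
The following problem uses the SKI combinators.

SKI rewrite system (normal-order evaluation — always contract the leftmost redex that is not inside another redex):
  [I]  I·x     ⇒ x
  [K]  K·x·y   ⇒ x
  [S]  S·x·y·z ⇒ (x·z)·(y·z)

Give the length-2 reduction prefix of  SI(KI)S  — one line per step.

Answer: after 2 steps: S(KIS)

Derivation:
  start: SI(KI)S
  [1] IS(KIS)
  [2] S(KIS)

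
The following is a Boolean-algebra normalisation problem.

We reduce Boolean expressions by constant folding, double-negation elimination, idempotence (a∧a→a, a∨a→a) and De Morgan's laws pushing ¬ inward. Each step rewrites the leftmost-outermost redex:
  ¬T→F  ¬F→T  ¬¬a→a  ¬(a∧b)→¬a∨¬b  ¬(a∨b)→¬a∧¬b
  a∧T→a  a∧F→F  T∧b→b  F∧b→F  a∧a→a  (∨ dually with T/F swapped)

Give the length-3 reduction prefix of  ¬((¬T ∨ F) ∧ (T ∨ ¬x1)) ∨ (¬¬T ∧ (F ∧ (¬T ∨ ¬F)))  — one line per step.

  start: ¬((¬T ∨ F) ∧ (T ∨ ¬x1)) ∨ (¬¬T ∧ (F ∧ (¬T ∨ ¬F)))
  →1  (¬(¬T ∨ F) ∨ ¬(T ∨ ¬x1)) ∨ (¬¬T ∧ (F ∧ (¬T ∨ ¬F)))
  →2  ((¬¬T ∧ ¬F) ∨ ¬(T ∨ ¬x1)) ∨ (¬¬T ∧ (F ∧ (¬T ∨ ¬F)))
  →3  ((T ∧ ¬F) ∨ ¬(T ∨ ¬x1)) ∨ (¬¬T ∧ (F ∧ (¬T ∨ ¬F)))

Answer: after 3 steps: ((T ∧ ¬F) ∨ ¬(T ∨ ¬x1)) ∨ (¬¬T ∧ (F ∧ (¬T ∨ ¬F)))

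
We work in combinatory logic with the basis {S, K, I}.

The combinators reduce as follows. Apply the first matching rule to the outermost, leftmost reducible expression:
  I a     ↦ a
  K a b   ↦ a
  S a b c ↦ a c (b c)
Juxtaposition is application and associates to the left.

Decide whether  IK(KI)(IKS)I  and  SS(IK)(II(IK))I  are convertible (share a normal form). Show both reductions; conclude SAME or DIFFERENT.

Answer: SAME — A ⇓ I, B ⇓ I

Working:
Term A:
  start: IK(KI)(IKS)I
  →1  K(KI)(IKS)I
  →2  KII
  →3  I

Term B:
  start: SS(IK)(II(IK))I
  →1  S(II(IK))(IK(II(IK)))I
  →2  II(IK)I(IK(II(IK))I)
  →3  I(IK)I(IK(II(IK))I)
  →4  IKI(IK(II(IK))I)
  →5  KI(IK(II(IK))I)
  →6  I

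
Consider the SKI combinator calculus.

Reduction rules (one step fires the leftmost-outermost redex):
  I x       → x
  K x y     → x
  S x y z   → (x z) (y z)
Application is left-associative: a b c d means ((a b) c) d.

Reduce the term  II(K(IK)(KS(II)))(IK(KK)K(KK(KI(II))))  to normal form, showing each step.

  start: II(K(IK)(KS(II)))(IK(KK)K(KK(KI(II))))
  →1  I(K(IK)(KS(II)))(IK(KK)K(KK(KI(II))))
  →2  K(IK)(KS(II))(IK(KK)K(KK(KI(II))))
  →3  IK(IK(KK)K(KK(KI(II))))
  →4  K(IK(KK)K(KK(KI(II))))
  →5  K(K(KK)K(KK(KI(II))))
  →6  K(KK(KK(KI(II))))
  →7  KK

Answer: normal form = KK  (in 7 steps)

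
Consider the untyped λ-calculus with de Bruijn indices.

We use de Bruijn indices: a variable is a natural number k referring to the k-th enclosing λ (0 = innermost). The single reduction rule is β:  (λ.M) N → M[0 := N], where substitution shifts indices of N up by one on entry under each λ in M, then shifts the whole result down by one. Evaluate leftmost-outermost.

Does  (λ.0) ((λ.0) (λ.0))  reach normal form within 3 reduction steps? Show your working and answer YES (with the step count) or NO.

Answer: YES — reaches normal form λ.0 in 2 ≤ 3 steps

Reduction:
  start: (λ.0) ((λ.0) (λ.0))
  →1  (λ.0) (λ.0)
  →2  λ.0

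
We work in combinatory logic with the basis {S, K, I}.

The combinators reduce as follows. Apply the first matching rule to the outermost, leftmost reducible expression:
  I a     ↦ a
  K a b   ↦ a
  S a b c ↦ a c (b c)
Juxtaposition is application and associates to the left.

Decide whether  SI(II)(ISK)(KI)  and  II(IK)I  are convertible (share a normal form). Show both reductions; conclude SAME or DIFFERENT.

Term A:
  start: SI(II)(ISK)(KI)
  →1  I(ISK)(II(ISK))(KI)
  →2  ISK(II(ISK))(KI)
  →3  SK(II(ISK))(KI)
  →4  K(KI)(II(ISK)(KI))
  →5  KI

Term B:
  start: II(IK)I
  →1  I(IK)I
  →2  IKI
  →3  KI

Answer: SAME — A ⇓ KI, B ⇓ KI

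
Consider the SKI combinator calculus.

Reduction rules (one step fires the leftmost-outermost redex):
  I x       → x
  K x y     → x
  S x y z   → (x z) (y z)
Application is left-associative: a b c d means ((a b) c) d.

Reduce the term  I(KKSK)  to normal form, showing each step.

  start: I(KKSK)
  →1  KKSK
  →2  KK

Answer: normal form = KK  (in 2 steps)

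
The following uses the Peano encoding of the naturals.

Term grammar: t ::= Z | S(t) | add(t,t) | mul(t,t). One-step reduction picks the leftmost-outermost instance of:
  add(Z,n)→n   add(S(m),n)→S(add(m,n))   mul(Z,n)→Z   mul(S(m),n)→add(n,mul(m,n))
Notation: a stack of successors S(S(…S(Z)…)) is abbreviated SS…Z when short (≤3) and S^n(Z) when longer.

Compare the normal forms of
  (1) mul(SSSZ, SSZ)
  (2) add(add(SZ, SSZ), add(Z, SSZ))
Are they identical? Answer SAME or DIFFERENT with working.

Term A:
  start: mul(SSSZ, SSZ)
  step 1: add(SSZ, mul(SSZ, SSZ))
  step 2: S(add(SZ, mul(SSZ, SSZ)))
  step 3: S(S(add(Z, mul(SSZ, SSZ))))
  step 4: S(S(mul(SSZ, SSZ)))
  step 5: S(S(add(SSZ, mul(SZ, SSZ))))
  step 6: S(S(S(add(SZ, mul(SZ, SSZ)))))
  step 7: S(S(S(S(add(Z, mul(SZ, SSZ))))))
  step 8: S(S(S(S(mul(SZ, SSZ)))))
  step 9: S(S(S(S(add(SSZ, mul(Z, SSZ))))))
  step 10: S(S(S(S(S(add(SZ, mul(Z, SSZ)))))))
  step 11: S(S(S(S(S(S(add(Z, mul(Z, SSZ))))))))
  step 12: S(S(S(S(S(S(mul(Z, SSZ)))))))
  step 13: S^6(Z)

Term B:
  start: add(add(SZ, SSZ), add(Z, SSZ))
  step 1: add(S(add(Z, SSZ)), add(Z, SSZ))
  step 2: S(add(add(Z, SSZ), add(Z, SSZ)))
  step 3: S(add(SSZ, add(Z, SSZ)))
  step 4: S(S(add(SZ, add(Z, SSZ))))
  step 5: S(S(S(add(Z, add(Z, SSZ)))))
  step 6: S(S(S(add(Z, SSZ))))
  step 7: S^5(Z)

Answer: DIFFERENT — A ⇓ S^6(Z), B ⇓ S^5(Z)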